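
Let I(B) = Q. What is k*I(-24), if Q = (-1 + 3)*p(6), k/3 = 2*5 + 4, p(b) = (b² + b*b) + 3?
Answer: 6300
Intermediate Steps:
p(b) = 3 + 2*b² (p(b) = (b² + b²) + 3 = 2*b² + 3 = 3 + 2*b²)
k = 42 (k = 3*(2*5 + 4) = 3*(10 + 4) = 3*14 = 42)
Q = 150 (Q = (-1 + 3)*(3 + 2*6²) = 2*(3 + 2*36) = 2*(3 + 72) = 2*75 = 150)
I(B) = 150
k*I(-24) = 42*150 = 6300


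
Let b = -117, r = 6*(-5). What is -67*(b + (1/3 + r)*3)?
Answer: 13802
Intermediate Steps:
r = -30
-67*(b + (1/3 + r)*3) = -67*(-117 + (1/3 - 30)*3) = -67*(-117 + (⅓ - 30)*3) = -67*(-117 - 89/3*3) = -67*(-117 - 89) = -67*(-206) = 13802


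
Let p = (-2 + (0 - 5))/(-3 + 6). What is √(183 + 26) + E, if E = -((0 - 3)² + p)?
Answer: -20/3 + √209 ≈ 7.7902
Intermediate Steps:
p = -7/3 (p = (-2 - 5)/3 = -7*⅓ = -7/3 ≈ -2.3333)
E = -20/3 (E = -((0 - 3)² - 7/3) = -((-3)² - 7/3) = -(9 - 7/3) = -1*20/3 = -20/3 ≈ -6.6667)
√(183 + 26) + E = √(183 + 26) - 20/3 = √209 - 20/3 = -20/3 + √209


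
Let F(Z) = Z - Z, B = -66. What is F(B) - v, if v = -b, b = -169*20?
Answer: -3380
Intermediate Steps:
b = -3380
v = 3380 (v = -1*(-3380) = 3380)
F(Z) = 0
F(B) - v = 0 - 1*3380 = 0 - 3380 = -3380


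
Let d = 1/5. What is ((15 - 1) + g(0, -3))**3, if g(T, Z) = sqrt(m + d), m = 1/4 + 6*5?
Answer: (140 + sqrt(3045))**3/1000 ≈ 7435.6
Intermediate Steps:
d = 1/5 ≈ 0.20000
m = 121/4 (m = 1/4 + 30 = 121/4 ≈ 30.250)
g(T, Z) = sqrt(3045)/10 (g(T, Z) = sqrt(121/4 + 1/5) = sqrt(609/20) = sqrt(3045)/10)
((15 - 1) + g(0, -3))**3 = ((15 - 1) + sqrt(3045)/10)**3 = (14 + sqrt(3045)/10)**3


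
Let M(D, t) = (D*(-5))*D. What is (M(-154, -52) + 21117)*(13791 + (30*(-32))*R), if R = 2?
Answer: -1156983273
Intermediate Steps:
M(D, t) = -5*D² (M(D, t) = (-5*D)*D = -5*D²)
(M(-154, -52) + 21117)*(13791 + (30*(-32))*R) = (-5*(-154)² + 21117)*(13791 + (30*(-32))*2) = (-5*23716 + 21117)*(13791 - 960*2) = (-118580 + 21117)*(13791 - 1920) = -97463*11871 = -1156983273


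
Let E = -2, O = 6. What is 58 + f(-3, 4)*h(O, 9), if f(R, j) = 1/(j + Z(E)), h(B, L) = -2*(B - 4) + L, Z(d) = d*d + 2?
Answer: 117/2 ≈ 58.500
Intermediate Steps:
Z(d) = 2 + d² (Z(d) = d² + 2 = 2 + d²)
h(B, L) = 8 + L - 2*B (h(B, L) = -2*(-4 + B) + L = (8 - 2*B) + L = 8 + L - 2*B)
f(R, j) = 1/(6 + j) (f(R, j) = 1/(j + (2 + (-2)²)) = 1/(j + (2 + 4)) = 1/(j + 6) = 1/(6 + j))
58 + f(-3, 4)*h(O, 9) = 58 + (8 + 9 - 2*6)/(6 + 4) = 58 + (8 + 9 - 12)/10 = 58 + (⅒)*5 = 58 + ½ = 117/2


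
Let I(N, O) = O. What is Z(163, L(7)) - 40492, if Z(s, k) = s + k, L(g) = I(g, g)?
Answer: -40322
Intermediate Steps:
L(g) = g
Z(s, k) = k + s
Z(163, L(7)) - 40492 = (7 + 163) - 40492 = 170 - 40492 = -40322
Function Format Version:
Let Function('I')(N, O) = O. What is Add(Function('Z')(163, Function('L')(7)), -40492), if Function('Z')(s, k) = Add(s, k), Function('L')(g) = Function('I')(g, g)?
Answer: -40322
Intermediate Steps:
Function('L')(g) = g
Function('Z')(s, k) = Add(k, s)
Add(Function('Z')(163, Function('L')(7)), -40492) = Add(Add(7, 163), -40492) = Add(170, -40492) = -40322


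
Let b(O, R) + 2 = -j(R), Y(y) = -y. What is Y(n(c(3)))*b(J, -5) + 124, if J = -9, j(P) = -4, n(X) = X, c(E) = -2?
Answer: 128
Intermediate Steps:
b(O, R) = 2 (b(O, R) = -2 - 1*(-4) = -2 + 4 = 2)
Y(n(c(3)))*b(J, -5) + 124 = -1*(-2)*2 + 124 = 2*2 + 124 = 4 + 124 = 128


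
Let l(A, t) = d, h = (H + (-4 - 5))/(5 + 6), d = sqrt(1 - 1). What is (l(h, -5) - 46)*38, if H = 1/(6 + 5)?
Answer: -1748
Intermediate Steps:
H = 1/11 ≈ 0.090909
d = 0 (d = sqrt(0) = 0)
h = -98/121 (h = (1/11 + (-4 - 5))/(5 + 6) = (1/11 - 9)/11 = -98/11*1/11 = -98/121 ≈ -0.80992)
l(A, t) = 0
(l(h, -5) - 46)*38 = (0 - 46)*38 = -46*38 = -1748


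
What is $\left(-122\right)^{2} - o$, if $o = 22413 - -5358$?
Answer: $-12887$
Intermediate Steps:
$o = 27771$ ($o = 22413 + 5358 = 27771$)
$\left(-122\right)^{2} - o = \left(-122\right)^{2} - 27771 = 14884 - 27771 = -12887$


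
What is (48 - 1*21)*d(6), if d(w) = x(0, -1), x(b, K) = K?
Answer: -27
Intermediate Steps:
d(w) = -1
(48 - 1*21)*d(6) = (48 - 1*21)*(-1) = (48 - 21)*(-1) = 27*(-1) = -27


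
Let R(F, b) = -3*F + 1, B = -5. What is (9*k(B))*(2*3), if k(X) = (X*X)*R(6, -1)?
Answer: -22950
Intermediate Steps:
R(F, b) = 1 - 3*F
k(X) = -17*X**2 (k(X) = (X*X)*(1 - 3*6) = X**2*(1 - 18) = X**2*(-17) = -17*X**2)
(9*k(B))*(2*3) = (9*(-17*(-5)**2))*(2*3) = (9*(-17*25))*6 = (9*(-425))*6 = -3825*6 = -22950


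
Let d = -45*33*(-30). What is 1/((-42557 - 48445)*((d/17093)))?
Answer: -17093/4054139100 ≈ -4.2162e-6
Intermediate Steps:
d = 44550 (d = -1485*(-30) = 44550)
1/((-42557 - 48445)*((d/17093))) = 1/((-42557 - 48445)*((44550/17093))) = 1/((-91002)*((44550*(1/17093)))) = -1/(91002*44550/17093) = -1/91002*17093/44550 = -17093/4054139100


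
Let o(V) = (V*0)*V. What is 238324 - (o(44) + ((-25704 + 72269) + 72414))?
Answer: 119345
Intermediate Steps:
o(V) = 0 (o(V) = 0*V = 0)
238324 - (o(44) + ((-25704 + 72269) + 72414)) = 238324 - (0 + ((-25704 + 72269) + 72414)) = 238324 - (0 + (46565 + 72414)) = 238324 - (0 + 118979) = 238324 - 1*118979 = 238324 - 118979 = 119345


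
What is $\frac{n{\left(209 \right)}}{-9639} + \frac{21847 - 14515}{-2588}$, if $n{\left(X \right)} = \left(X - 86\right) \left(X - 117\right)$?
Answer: $- \frac{8329913}{2078811} \approx -4.0071$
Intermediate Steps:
$n{\left(X \right)} = \left(-117 + X\right) \left(-86 + X\right)$ ($n{\left(X \right)} = \left(-86 + X\right) \left(-117 + X\right) = \left(-117 + X\right) \left(-86 + X\right)$)
$\frac{n{\left(209 \right)}}{-9639} + \frac{21847 - 14515}{-2588} = \frac{10062 + 209^{2} - 42427}{-9639} + \frac{21847 - 14515}{-2588} = \left(10062 + 43681 - 42427\right) \left(- \frac{1}{9639}\right) + \left(21847 - 14515\right) \left(- \frac{1}{2588}\right) = 11316 \left(- \frac{1}{9639}\right) + 7332 \left(- \frac{1}{2588}\right) = - \frac{3772}{3213} - \frac{1833}{647} = - \frac{8329913}{2078811}$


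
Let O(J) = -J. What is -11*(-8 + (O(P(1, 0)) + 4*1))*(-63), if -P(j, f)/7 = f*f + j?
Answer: 2079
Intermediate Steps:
P(j, f) = -7*j - 7*f**2 (P(j, f) = -7*(f*f + j) = -7*(f**2 + j) = -7*(j + f**2) = -7*j - 7*f**2)
-11*(-8 + (O(P(1, 0)) + 4*1))*(-63) = -11*(-8 + (-(-7*1 - 7*0**2) + 4*1))*(-63) = -11*(-8 + (-(-7 - 7*0) + 4))*(-63) = -11*(-8 + (-(-7 + 0) + 4))*(-63) = -11*(-8 + (-1*(-7) + 4))*(-63) = -11*(-8 + (7 + 4))*(-63) = -11*(-8 + 11)*(-63) = -11*3*(-63) = -33*(-63) = 2079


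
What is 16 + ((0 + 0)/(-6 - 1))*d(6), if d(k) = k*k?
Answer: 16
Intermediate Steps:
d(k) = k**2
16 + ((0 + 0)/(-6 - 1))*d(6) = 16 + ((0 + 0)/(-6 - 1))*6**2 = 16 + (0/(-7))*36 = 16 + (0*(-1/7))*36 = 16 + 0*36 = 16 + 0 = 16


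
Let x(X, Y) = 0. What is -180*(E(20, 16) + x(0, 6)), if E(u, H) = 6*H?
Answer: -17280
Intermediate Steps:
-180*(E(20, 16) + x(0, 6)) = -180*(6*16 + 0) = -180*(96 + 0) = -180*96 = -17280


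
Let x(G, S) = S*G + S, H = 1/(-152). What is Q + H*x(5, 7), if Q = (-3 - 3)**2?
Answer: 2715/76 ≈ 35.724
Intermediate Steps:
H = -1/152 ≈ -0.0065789
Q = 36 (Q = (-6)**2 = 36)
x(G, S) = S + G*S (x(G, S) = G*S + S = S + G*S)
Q + H*x(5, 7) = 36 - 7*(1 + 5)/152 = 36 - 7*6/152 = 36 - 1/152*42 = 36 - 21/76 = 2715/76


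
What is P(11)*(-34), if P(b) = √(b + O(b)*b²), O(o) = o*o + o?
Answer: -34*√15983 ≈ -4298.4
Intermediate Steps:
O(o) = o + o² (O(o) = o² + o = o + o²)
P(b) = √(b + b³*(1 + b)) (P(b) = √(b + (b*(1 + b))*b²) = √(b + b³*(1 + b)))
P(11)*(-34) = √(11 + 11³ + 11⁴)*(-34) = √(11 + 1331 + 14641)*(-34) = √15983*(-34) = -34*√15983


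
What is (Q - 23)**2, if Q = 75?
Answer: 2704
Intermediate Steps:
(Q - 23)**2 = (75 - 23)**2 = 52**2 = 2704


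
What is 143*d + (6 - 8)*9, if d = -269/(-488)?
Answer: 29683/488 ≈ 60.826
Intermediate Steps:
d = 269/488 (d = -269*(-1/488) = 269/488 ≈ 0.55123)
143*d + (6 - 8)*9 = 143*(269/488) + (6 - 8)*9 = 38467/488 - 2*9 = 38467/488 - 18 = 29683/488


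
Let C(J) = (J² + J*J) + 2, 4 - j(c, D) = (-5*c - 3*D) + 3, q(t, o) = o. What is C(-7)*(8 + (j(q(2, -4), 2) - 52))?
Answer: -5700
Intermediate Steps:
j(c, D) = 1 + 3*D + 5*c (j(c, D) = 4 - ((-5*c - 3*D) + 3) = 4 - (3 - 5*c - 3*D) = 4 + (-3 + 3*D + 5*c) = 1 + 3*D + 5*c)
C(J) = 2 + 2*J² (C(J) = (J² + J²) + 2 = 2*J² + 2 = 2 + 2*J²)
C(-7)*(8 + (j(q(2, -4), 2) - 52)) = (2 + 2*(-7)²)*(8 + ((1 + 3*2 + 5*(-4)) - 52)) = (2 + 2*49)*(8 + ((1 + 6 - 20) - 52)) = (2 + 98)*(8 + (-13 - 52)) = 100*(8 - 65) = 100*(-57) = -5700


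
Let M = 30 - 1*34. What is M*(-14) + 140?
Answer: 196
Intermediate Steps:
M = -4 (M = 30 - 34 = -4)
M*(-14) + 140 = -4*(-14) + 140 = 56 + 140 = 196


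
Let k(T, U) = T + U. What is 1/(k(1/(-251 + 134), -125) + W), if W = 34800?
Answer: 117/4056974 ≈ 2.8839e-5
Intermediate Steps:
1/(k(1/(-251 + 134), -125) + W) = 1/((1/(-251 + 134) - 125) + 34800) = 1/((1/(-117) - 125) + 34800) = 1/((-1/117 - 125) + 34800) = 1/(-14626/117 + 34800) = 1/(4056974/117) = 117/4056974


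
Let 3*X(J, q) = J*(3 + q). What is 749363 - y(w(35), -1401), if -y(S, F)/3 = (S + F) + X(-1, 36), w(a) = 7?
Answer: 745142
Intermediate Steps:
X(J, q) = J*(3 + q)/3 (X(J, q) = (J*(3 + q))/3 = J*(3 + q)/3)
y(S, F) = 39 - 3*F - 3*S (y(S, F) = -3*((S + F) + (⅓)*(-1)*(3 + 36)) = -3*((F + S) + (⅓)*(-1)*39) = -3*((F + S) - 13) = -3*(-13 + F + S) = 39 - 3*F - 3*S)
749363 - y(w(35), -1401) = 749363 - (39 - 3*(-1401) - 3*7) = 749363 - (39 + 4203 - 21) = 749363 - 1*4221 = 749363 - 4221 = 745142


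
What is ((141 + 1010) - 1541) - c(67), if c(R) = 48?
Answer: -438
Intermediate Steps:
((141 + 1010) - 1541) - c(67) = ((141 + 1010) - 1541) - 1*48 = (1151 - 1541) - 48 = -390 - 48 = -438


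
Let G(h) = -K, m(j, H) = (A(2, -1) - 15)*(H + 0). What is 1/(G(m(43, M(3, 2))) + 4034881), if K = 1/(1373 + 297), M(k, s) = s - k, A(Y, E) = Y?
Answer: 1670/6738251269 ≈ 2.4784e-7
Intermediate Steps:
m(j, H) = -13*H (m(j, H) = (2 - 15)*(H + 0) = -13*H)
K = 1/1670 ≈ 0.00059880
G(h) = -1/1670 (G(h) = -1*1/1670 = -1/1670)
1/(G(m(43, M(3, 2))) + 4034881) = 1/(-1/1670 + 4034881) = 1/(6738251269/1670) = 1670/6738251269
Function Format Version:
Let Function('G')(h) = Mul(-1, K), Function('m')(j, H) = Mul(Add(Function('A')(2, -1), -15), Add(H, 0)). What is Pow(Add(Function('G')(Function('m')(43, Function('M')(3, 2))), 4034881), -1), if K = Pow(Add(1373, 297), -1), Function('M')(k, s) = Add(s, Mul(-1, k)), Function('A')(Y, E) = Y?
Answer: Rational(1670, 6738251269) ≈ 2.4784e-7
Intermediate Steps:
Function('m')(j, H) = Mul(-13, H) (Function('m')(j, H) = Mul(Add(2, -15), Add(H, 0)) = Mul(-13, H))
K = Rational(1, 1670) (K = Pow(1670, -1) = Rational(1, 1670) ≈ 0.00059880)
Function('G')(h) = Rational(-1, 1670) (Function('G')(h) = Mul(-1, Rational(1, 1670)) = Rational(-1, 1670))
Pow(Add(Function('G')(Function('m')(43, Function('M')(3, 2))), 4034881), -1) = Pow(Add(Rational(-1, 1670), 4034881), -1) = Pow(Rational(6738251269, 1670), -1) = Rational(1670, 6738251269)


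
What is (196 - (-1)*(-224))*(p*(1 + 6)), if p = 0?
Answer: 0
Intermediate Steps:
(196 - (-1)*(-224))*(p*(1 + 6)) = (196 - (-1)*(-224))*(0*(1 + 6)) = (196 - 1*224)*(0*7) = (196 - 224)*0 = -28*0 = 0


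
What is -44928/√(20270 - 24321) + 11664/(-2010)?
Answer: -1944/335 + 44928*I*√4051/4051 ≈ -5.803 + 705.89*I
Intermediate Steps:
-44928/√(20270 - 24321) + 11664/(-2010) = -44928*(-I*√4051/4051) + 11664*(-1/2010) = -44928*(-I*√4051/4051) - 1944/335 = -(-44928)*I*√4051/4051 - 1944/335 = 44928*I*√4051/4051 - 1944/335 = -1944/335 + 44928*I*√4051/4051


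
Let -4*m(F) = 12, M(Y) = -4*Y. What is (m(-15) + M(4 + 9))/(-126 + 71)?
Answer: 1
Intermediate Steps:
m(F) = -3 (m(F) = -1/4*12 = -3)
(m(-15) + M(4 + 9))/(-126 + 71) = (-3 - 4*(4 + 9))/(-126 + 71) = (-3 - 4*13)/(-55) = (-3 - 52)*(-1/55) = -55*(-1/55) = 1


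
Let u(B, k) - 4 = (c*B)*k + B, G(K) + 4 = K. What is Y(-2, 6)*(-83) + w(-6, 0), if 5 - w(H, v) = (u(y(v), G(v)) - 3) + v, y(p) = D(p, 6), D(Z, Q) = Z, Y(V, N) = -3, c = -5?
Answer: 253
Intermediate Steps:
y(p) = p
G(K) = -4 + K
u(B, k) = 4 + B - 5*B*k (u(B, k) = 4 + ((-5*B)*k + B) = 4 + (-5*B*k + B) = 4 + (B - 5*B*k) = 4 + B - 5*B*k)
w(H, v) = 4 - 2*v + 5*v*(-4 + v) (w(H, v) = 5 - (((4 + v - 5*v*(-4 + v)) - 3) + v) = 5 - ((1 + v - 5*v*(-4 + v)) + v) = 5 - (1 + 2*v - 5*v*(-4 + v)) = 5 + (-1 - 2*v + 5*v*(-4 + v)) = 4 - 2*v + 5*v*(-4 + v))
Y(-2, 6)*(-83) + w(-6, 0) = -3*(-83) + (4 - 22*0 + 5*0**2) = 249 + (4 + 0 + 5*0) = 249 + (4 + 0 + 0) = 249 + 4 = 253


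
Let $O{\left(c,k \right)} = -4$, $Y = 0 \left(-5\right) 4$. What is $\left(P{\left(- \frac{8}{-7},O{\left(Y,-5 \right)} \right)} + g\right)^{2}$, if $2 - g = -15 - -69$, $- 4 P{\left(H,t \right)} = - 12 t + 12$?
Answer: $4489$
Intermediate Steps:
$Y = 0$ ($Y = 0 \cdot 4 = 0$)
$P{\left(H,t \right)} = -3 + 3 t$ ($P{\left(H,t \right)} = - \frac{- 12 t + 12}{4} = - \frac{12 - 12 t}{4} = -3 + 3 t$)
$g = -52$ ($g = 2 - \left(-15 - -69\right) = 2 - \left(-15 + 69\right) = 2 - 54 = -52$)
$\left(P{\left(- \frac{8}{-7},O{\left(Y,-5 \right)} \right)} + g\right)^{2} = \left(\left(-3 + 3 \left(-4\right)\right) - 52\right)^{2} = \left(\left(-3 - 12\right) - 52\right)^{2} = \left(-15 - 52\right)^{2} = \left(-67\right)^{2} = 4489$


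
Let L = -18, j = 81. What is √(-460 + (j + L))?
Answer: I*√397 ≈ 19.925*I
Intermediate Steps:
√(-460 + (j + L)) = √(-460 + (81 - 18)) = √(-460 + 63) = √(-397) = I*√397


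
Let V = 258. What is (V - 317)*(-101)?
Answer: 5959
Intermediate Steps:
(V - 317)*(-101) = (258 - 317)*(-101) = -59*(-101) = 5959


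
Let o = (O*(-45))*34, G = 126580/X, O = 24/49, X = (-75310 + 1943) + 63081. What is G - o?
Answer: 185749750/252007 ≈ 737.08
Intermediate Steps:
X = -10286 (X = -73367 + 63081 = -10286)
O = 24/49 (O = 24*(1/49) = 24/49 ≈ 0.48980)
G = -63290/5143 (G = 126580/(-10286) = 126580*(-1/10286) = -63290/5143 ≈ -12.306)
o = -36720/49 (o = ((24/49)*(-45))*34 = -1080/49*34 = -36720/49 ≈ -749.39)
G - o = -63290/5143 - 1*(-36720/49) = -63290/5143 + 36720/49 = 185749750/252007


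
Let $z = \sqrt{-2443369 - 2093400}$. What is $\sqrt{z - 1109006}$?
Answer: $\sqrt{-1109006 + i \sqrt{4536769}} \approx 1.01 + 1053.1 i$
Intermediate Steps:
$z = i \sqrt{4536769}$ ($z = \sqrt{-4536769} = i \sqrt{4536769} \approx 2130.0 i$)
$\sqrt{z - 1109006} = \sqrt{i \sqrt{4536769} - 1109006} = \sqrt{-1109006 + i \sqrt{4536769}}$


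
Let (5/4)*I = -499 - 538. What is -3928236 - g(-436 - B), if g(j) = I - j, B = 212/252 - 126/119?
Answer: -21033594887/5355 ≈ -3.9278e+6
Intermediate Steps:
B = -233/1071 (B = 212*(1/252) - 126*1/119 = 53/63 - 18/17 = -233/1071 ≈ -0.21755)
I = -4148/5 (I = 4*(-499 - 538)/5 = (⅘)*(-1037) = -4148/5 ≈ -829.60)
g(j) = -4148/5 - j
-3928236 - g(-436 - B) = -3928236 - (-4148/5 - (-436 - 1*(-233/1071))) = -3928236 - (-4148/5 - (-436 + 233/1071)) = -3928236 - (-4148/5 - 1*(-466723/1071)) = -3928236 - (-4148/5 + 466723/1071) = -3928236 - 1*(-2108893/5355) = -3928236 + 2108893/5355 = -21033594887/5355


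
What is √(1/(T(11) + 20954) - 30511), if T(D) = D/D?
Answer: 2*I*√3349436743455/20955 ≈ 174.67*I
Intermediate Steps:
T(D) = 1
√(1/(T(11) + 20954) - 30511) = √(1/(1 + 20954) - 30511) = √(1/20955 - 30511) = √(-639358004/20955) = 2*I*√3349436743455/20955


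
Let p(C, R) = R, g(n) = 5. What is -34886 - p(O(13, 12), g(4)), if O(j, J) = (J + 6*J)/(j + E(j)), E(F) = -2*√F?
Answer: -34891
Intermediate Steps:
O(j, J) = 7*J/(j - 2*√j) (O(j, J) = (J + 6*J)/(j - 2*√j) = (7*J)/(j - 2*√j) = 7*J/(j - 2*√j))
-34886 - p(O(13, 12), g(4)) = -34886 - 1*5 = -34886 - 5 = -34891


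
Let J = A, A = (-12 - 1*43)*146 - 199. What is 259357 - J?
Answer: 267586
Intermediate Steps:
A = -8229 (A = (-12 - 43)*146 - 199 = -55*146 - 199 = -8030 - 199 = -8229)
J = -8229
259357 - J = 259357 - 1*(-8229) = 259357 + 8229 = 267586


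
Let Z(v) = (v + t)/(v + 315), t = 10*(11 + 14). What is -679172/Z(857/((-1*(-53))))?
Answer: -11920826944/14107 ≈ -8.4503e+5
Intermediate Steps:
t = 250 (t = 10*25 = 250)
Z(v) = (250 + v)/(315 + v) (Z(v) = (v + 250)/(v + 315) = (250 + v)/(315 + v))
-679172/Z(857/((-1*(-53)))) = -679172*(315 + 857/((-1*(-53))))/(250 + 857/((-1*(-53)))) = -679172*(315 + 857/53)/(250 + 857/53) = -679172/((14107/53)/(17552/53)) = -679172/((53/17552)*(14107/53)) = -679172/14107/17552 = -679172*17552/14107 = -11920826944/14107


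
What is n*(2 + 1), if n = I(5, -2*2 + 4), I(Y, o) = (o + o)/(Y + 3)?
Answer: 0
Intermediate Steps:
I(Y, o) = 2*o/(3 + Y) (I(Y, o) = (2*o)/(3 + Y) = 2*o/(3 + Y))
n = 0 (n = 2*(-2*2 + 4)/(3 + 5) = 2*(-4 + 4)/8 = 2*0*(⅛) = 0)
n*(2 + 1) = 0*(2 + 1) = 0*3 = 0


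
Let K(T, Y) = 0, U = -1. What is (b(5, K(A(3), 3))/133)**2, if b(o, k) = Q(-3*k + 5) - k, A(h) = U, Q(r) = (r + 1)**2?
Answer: 1296/17689 ≈ 0.073266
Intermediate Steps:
Q(r) = (1 + r)**2
A(h) = -1
b(o, k) = (6 - 3*k)**2 - k (b(o, k) = (1 + (-3*k + 5))**2 - k = (1 + (5 - 3*k))**2 - k = (6 - 3*k)**2 - k)
(b(5, K(A(3), 3))/133)**2 = ((-1*0 + 9*(-2 + 0)**2)/133)**2 = ((0 + 9*(-2)**2)*(1/133))**2 = ((0 + 9*4)*(1/133))**2 = ((0 + 36)*(1/133))**2 = (36*(1/133))**2 = (36/133)**2 = 1296/17689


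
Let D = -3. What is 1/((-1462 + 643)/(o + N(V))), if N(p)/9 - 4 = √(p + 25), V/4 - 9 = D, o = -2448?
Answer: 261/91 ≈ 2.8681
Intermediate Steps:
V = 24 (V = 36 + 4*(-3) = 36 - 12 = 24)
N(p) = 36 + 9*√(25 + p) (N(p) = 36 + 9*√(p + 25) = 36 + 9*√(25 + p))
1/((-1462 + 643)/(o + N(V))) = 1/((-1462 + 643)/(-2448 + (36 + 9*√(25 + 24)))) = 1/(-819/(-2448 + (36 + 9*√49))) = 1/(-819/(-2448 + (36 + 9*7))) = 1/(-819/(-2448 + (36 + 63))) = 1/(-819/(-2448 + 99)) = 1/(-819/(-2349)) = 1/(-819*(-1/2349)) = 1/(91/261) = 261/91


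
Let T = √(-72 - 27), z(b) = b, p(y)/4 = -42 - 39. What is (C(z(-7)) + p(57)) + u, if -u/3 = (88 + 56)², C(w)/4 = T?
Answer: -62532 + 12*I*√11 ≈ -62532.0 + 39.799*I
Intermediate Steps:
p(y) = -324 (p(y) = 4*(-42 - 39) = 4*(-81) = -324)
T = 3*I*√11 (T = √(-99) = 3*I*√11 ≈ 9.9499*I)
C(w) = 12*I*√11 (C(w) = 4*(3*I*√11) = 12*I*√11)
u = -62208 (u = -3*(88 + 56)² = -3*144² = -3*20736 = -62208)
(C(z(-7)) + p(57)) + u = (12*I*√11 - 324) - 62208 = (-324 + 12*I*√11) - 62208 = -62532 + 12*I*√11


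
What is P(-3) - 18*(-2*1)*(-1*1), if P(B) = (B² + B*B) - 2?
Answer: -20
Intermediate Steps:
P(B) = -2 + 2*B² (P(B) = (B² + B²) - 2 = 2*B² - 2 = -2 + 2*B²)
P(-3) - 18*(-2*1)*(-1*1) = (-2 + 2*(-3)²) - 18*(-2*1)*(-1*1) = (-2 + 2*9) - (-36)*(-1) = (-2 + 18) - 18*2 = 16 - 36 = -20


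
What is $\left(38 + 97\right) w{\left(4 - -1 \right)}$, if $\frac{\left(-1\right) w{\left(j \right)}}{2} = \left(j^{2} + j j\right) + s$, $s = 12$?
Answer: $-16740$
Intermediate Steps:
$w{\left(j \right)} = -24 - 4 j^{2}$ ($w{\left(j \right)} = - 2 \left(\left(j^{2} + j j\right) + 12\right) = - 2 \left(\left(j^{2} + j^{2}\right) + 12\right) = - 2 \left(2 j^{2} + 12\right) = - 2 \left(12 + 2 j^{2}\right) = -24 - 4 j^{2}$)
$\left(38 + 97\right) w{\left(4 - -1 \right)} = \left(38 + 97\right) \left(-24 - 4 \left(4 - -1\right)^{2}\right) = 135 \left(-24 - 4 \left(4 + 1\right)^{2}\right) = 135 \left(-24 - 4 \cdot 5^{2}\right) = 135 \left(-24 - 100\right) = 135 \left(-124\right) = -16740$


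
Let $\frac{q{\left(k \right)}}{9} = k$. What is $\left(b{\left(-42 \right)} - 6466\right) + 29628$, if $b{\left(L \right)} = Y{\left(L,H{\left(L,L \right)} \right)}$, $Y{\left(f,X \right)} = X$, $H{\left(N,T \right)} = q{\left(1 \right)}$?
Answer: $23171$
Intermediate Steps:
$q{\left(k \right)} = 9 k$
$H{\left(N,T \right)} = 9$ ($H{\left(N,T \right)} = 9 \cdot 1 = 9$)
$b{\left(L \right)} = 9$
$\left(b{\left(-42 \right)} - 6466\right) + 29628 = \left(9 - 6466\right) + 29628 = -6457 + 29628 = 23171$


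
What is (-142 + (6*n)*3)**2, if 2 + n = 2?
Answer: 20164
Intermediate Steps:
n = 0 (n = -2 + 2 = 0)
(-142 + (6*n)*3)**2 = (-142 + (6*0)*3)**2 = (-142 + 0*3)**2 = (-142 + 0)**2 = (-142)**2 = 20164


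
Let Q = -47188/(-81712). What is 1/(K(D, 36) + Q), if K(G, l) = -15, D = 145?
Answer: -20428/294623 ≈ -0.069336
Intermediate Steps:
Q = 11797/20428 (Q = -47188*(-1/81712) = 11797/20428 ≈ 0.57749)
1/(K(D, 36) + Q) = 1/(-15 + 11797/20428) = 1/(-294623/20428) = -20428/294623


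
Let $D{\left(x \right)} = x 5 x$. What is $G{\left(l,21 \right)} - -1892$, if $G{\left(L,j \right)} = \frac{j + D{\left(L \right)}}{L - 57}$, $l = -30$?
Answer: $\frac{53361}{29} \approx 1840.0$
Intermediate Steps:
$D{\left(x \right)} = 5 x^{2}$ ($D{\left(x \right)} = 5 x x = 5 x^{2}$)
$G{\left(L,j \right)} = \frac{j + 5 L^{2}}{-57 + L}$ ($G{\left(L,j \right)} = \frac{j + 5 L^{2}}{L - 57} = \frac{j + 5 L^{2}}{-57 + L}$)
$G{\left(l,21 \right)} - -1892 = \frac{21 + 5 \left(-30\right)^{2}}{-57 - 30} - -1892 = \frac{21 + 5 \cdot 900}{-87} + 1892 = - \frac{21 + 4500}{87} + 1892 = \left(- \frac{1}{87}\right) 4521 + 1892 = - \frac{1507}{29} + 1892 = \frac{53361}{29}$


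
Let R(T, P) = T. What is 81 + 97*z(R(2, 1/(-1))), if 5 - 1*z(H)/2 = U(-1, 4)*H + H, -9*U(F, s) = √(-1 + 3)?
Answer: 663 + 388*√2/9 ≈ 723.97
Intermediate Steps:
U(F, s) = -√2/9 (U(F, s) = -√(-1 + 3)/9 = -√2/9)
z(H) = 10 - 2*H + 2*H*√2/9 (z(H) = 10 - 2*((-√2/9)*H + H) = 10 - 2*(-H*√2/9 + H) = 10 - 2*(H - H*√2/9) = 10 + (-2*H + 2*H*√2/9) = 10 - 2*H + 2*H*√2/9)
81 + 97*z(R(2, 1/(-1))) = 81 + 97*(10 - 2*2 + (2/9)*2*√2) = 81 + 97*(10 - 4 + 4*√2/9) = 81 + 97*(6 + 4*√2/9) = 81 + (582 + 388*√2/9) = 663 + 388*√2/9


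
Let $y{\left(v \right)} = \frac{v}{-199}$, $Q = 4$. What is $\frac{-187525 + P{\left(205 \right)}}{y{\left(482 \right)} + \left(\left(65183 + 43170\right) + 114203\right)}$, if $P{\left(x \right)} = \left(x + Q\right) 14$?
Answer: $- \frac{36735201}{44288162} \approx -0.82946$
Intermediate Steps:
$y{\left(v \right)} = - \frac{v}{199}$ ($y{\left(v \right)} = v \left(- \frac{1}{199}\right) = - \frac{v}{199}$)
$P{\left(x \right)} = 56 + 14 x$ ($P{\left(x \right)} = \left(x + 4\right) 14 = \left(4 + x\right) 14 = 56 + 14 x$)
$\frac{-187525 + P{\left(205 \right)}}{y{\left(482 \right)} + \left(\left(65183 + 43170\right) + 114203\right)} = \frac{-187525 + \left(56 + 14 \cdot 205\right)}{\left(- \frac{1}{199}\right) 482 + \left(\left(65183 + 43170\right) + 114203\right)} = \frac{-187525 + \left(56 + 2870\right)}{- \frac{482}{199} + \left(108353 + 114203\right)} = \frac{-187525 + 2926}{- \frac{482}{199} + 222556} = - \frac{184599}{\frac{44288162}{199}} = \left(-184599\right) \frac{199}{44288162} = - \frac{36735201}{44288162}$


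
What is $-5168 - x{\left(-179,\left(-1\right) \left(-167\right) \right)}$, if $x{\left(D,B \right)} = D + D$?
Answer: $-4810$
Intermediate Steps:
$x{\left(D,B \right)} = 2 D$
$-5168 - x{\left(-179,\left(-1\right) \left(-167\right) \right)} = -5168 - 2 \left(-179\right) = -5168 - -358 = -5168 + 358 = -4810$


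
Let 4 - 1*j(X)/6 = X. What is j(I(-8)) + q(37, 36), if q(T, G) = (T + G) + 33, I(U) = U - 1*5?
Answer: 208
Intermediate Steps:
I(U) = -5 + U (I(U) = U - 5 = -5 + U)
q(T, G) = 33 + G + T (q(T, G) = (G + T) + 33 = 33 + G + T)
j(X) = 24 - 6*X
j(I(-8)) + q(37, 36) = (24 - 6*(-5 - 8)) + (33 + 36 + 37) = (24 - 6*(-13)) + 106 = (24 + 78) + 106 = 102 + 106 = 208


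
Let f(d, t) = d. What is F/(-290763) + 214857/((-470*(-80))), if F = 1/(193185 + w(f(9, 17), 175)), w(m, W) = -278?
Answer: 12051375977597537/2108992198341600 ≈ 5.7143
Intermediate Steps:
F = 1/192907 (F = 1/(193185 - 278) = 1/192907 ≈ 5.1838e-6)
F/(-290763) + 214857/((-470*(-80))) = (1/192907)/(-290763) + 214857/((-470*(-80))) = (1/192907)*(-1/290763) + 214857/37600 = -1/56090218041 + 214857*(1/37600) = -1/56090218041 + 214857/37600 = 12051375977597537/2108992198341600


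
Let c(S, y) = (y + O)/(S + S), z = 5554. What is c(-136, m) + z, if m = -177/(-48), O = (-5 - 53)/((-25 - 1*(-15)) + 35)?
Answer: 604274653/108800 ≈ 5554.0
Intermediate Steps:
O = -58/25 (O = -58/((-25 + 15) + 35) = -58/(-10 + 35) = -58/25 ≈ -2.3200)
m = 59/16 (m = -177*(-1/48) = 59/16 ≈ 3.6875)
c(S, y) = (-58/25 + y)/(2*S) (c(S, y) = (y - 58/25)/(S + S) = (-58/25 + y)/((2*S)) = (-58/25 + y)*(1/(2*S)) = (-58/25 + y)/(2*S))
c(-136, m) + z = (1/50)*(-58 + 25*(59/16))/(-136) + 5554 = (1/50)*(-1/136)*(-58 + 1475/16) + 5554 = (1/50)*(-1/136)*(547/16) + 5554 = -547/108800 + 5554 = 604274653/108800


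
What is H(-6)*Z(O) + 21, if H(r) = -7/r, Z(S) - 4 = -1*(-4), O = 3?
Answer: 91/3 ≈ 30.333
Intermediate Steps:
Z(S) = 8 (Z(S) = 4 - 1*(-4) = 4 + 4 = 8)
H(-6)*Z(O) + 21 = -7/(-6)*8 + 21 = -7*(-1/6)*8 + 21 = (7/6)*8 + 21 = 28/3 + 21 = 91/3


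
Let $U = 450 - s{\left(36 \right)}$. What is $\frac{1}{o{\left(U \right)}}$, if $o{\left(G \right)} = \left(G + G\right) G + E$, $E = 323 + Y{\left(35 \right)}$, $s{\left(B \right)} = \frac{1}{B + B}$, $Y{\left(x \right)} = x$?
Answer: $\frac{2592}{1050623137} \approx 2.4671 \cdot 10^{-6}$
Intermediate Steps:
$s{\left(B \right)} = \frac{1}{2 B}$
$E = 358$ ($E = 323 + 35 = 358$)
$U = \frac{32399}{72}$ ($U = 450 - \frac{1}{2 \cdot 36} = 450 - \frac{1}{2} \cdot \frac{1}{36} = 450 - \frac{1}{72} = \frac{32399}{72} \approx 449.99$)
$o{\left(G \right)} = 358 + 2 G^{2}$ ($o{\left(G \right)} = \left(G + G\right) G + 358 = 2 G G + 358 = 2 G^{2} + 358 = 358 + 2 G^{2}$)
$\frac{1}{o{\left(U \right)}} = \frac{1}{358 + 2 \left(\frac{32399}{72}\right)^{2}} = \frac{1}{358 + 2 \cdot \frac{1049695201}{5184}} = \frac{1}{358 + \frac{1049695201}{2592}} = \frac{1}{\frac{1050623137}{2592}} = \frac{2592}{1050623137}$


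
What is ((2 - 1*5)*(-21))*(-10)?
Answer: -630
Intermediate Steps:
((2 - 1*5)*(-21))*(-10) = ((2 - 5)*(-21))*(-10) = -3*(-21)*(-10) = 63*(-10) = -630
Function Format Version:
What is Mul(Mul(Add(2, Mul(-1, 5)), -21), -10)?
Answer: -630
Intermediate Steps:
Mul(Mul(Add(2, Mul(-1, 5)), -21), -10) = Mul(Mul(Add(2, -5), -21), -10) = Mul(Mul(-3, -21), -10) = Mul(63, -10) = -630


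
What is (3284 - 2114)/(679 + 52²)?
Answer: 1170/3383 ≈ 0.34585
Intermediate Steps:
(3284 - 2114)/(679 + 52²) = 1170/(679 + 2704) = 1170/3383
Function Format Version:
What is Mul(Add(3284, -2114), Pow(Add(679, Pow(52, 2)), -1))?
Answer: Rational(1170, 3383) ≈ 0.34585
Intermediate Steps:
Mul(Add(3284, -2114), Pow(Add(679, Pow(52, 2)), -1)) = Mul(1170, Pow(Add(679, 2704), -1)) = Mul(1170, Pow(3383, -1)) = Mul(1170, Rational(1, 3383)) = Rational(1170, 3383)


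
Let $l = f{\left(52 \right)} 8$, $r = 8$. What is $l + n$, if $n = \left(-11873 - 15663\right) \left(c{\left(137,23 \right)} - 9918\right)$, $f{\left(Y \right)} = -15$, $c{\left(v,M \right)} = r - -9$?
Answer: $272633816$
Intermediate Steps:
$c{\left(v,M \right)} = 17$ ($c{\left(v,M \right)} = 8 - -9 = 8 + 9 = 17$)
$n = 272633936$ ($n = \left(-11873 - 15663\right) \left(17 - 9918\right) = \left(-27536\right) \left(-9901\right) = 272633936$)
$l = -120$ ($l = \left(-15\right) 8 = -120$)
$l + n = -120 + 272633936 = 272633816$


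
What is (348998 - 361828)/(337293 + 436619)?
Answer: -6415/386956 ≈ -0.016578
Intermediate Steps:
(348998 - 361828)/(337293 + 436619) = -12830/773912 = -12830*1/773912 = -6415/386956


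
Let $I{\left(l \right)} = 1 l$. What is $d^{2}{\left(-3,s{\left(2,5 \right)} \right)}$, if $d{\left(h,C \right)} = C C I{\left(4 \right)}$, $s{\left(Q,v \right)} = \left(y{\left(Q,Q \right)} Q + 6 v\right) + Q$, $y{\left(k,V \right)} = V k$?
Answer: $40960000$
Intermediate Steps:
$I{\left(l \right)} = l$
$s{\left(Q,v \right)} = Q + Q^{3} + 6 v$ ($s{\left(Q,v \right)} = \left(Q Q Q + 6 v\right) + Q = \left(Q^{2} Q + 6 v\right) + Q = \left(Q^{3} + 6 v\right) + Q = Q + Q^{3} + 6 v$)
$d{\left(h,C \right)} = 4 C^{2}$ ($d{\left(h,C \right)} = C C 4 = C 4 C = 4 C^{2}$)
$d^{2}{\left(-3,s{\left(2,5 \right)} \right)} = \left(4 \left(2 + 2^{3} + 6 \cdot 5\right)^{2}\right)^{2} = \left(4 \left(2 + 8 + 30\right)^{2}\right)^{2} = \left(4 \cdot 40^{2}\right)^{2} = \left(4 \cdot 1600\right)^{2} = 6400^{2} = 40960000$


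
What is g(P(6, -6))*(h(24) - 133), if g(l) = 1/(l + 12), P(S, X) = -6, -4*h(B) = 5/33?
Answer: -17561/792 ≈ -22.173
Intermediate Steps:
h(B) = -5/132 (h(B) = -5/(4*33) = -¼*5/33 = -5/132)
g(l) = 1/(12 + l)
g(P(6, -6))*(h(24) - 133) = (-5/132 - 133)/(12 - 6) = -17561/132/6 = (⅙)*(-17561/132) = -17561/792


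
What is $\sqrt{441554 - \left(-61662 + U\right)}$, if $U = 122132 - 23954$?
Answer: $\sqrt{405038} \approx 636.43$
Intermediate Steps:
$U = 98178$
$\sqrt{441554 - \left(-61662 + U\right)} = \sqrt{441554 + \left(61662 - 98178\right)} = \sqrt{441554 - 36516} = \sqrt{405038}$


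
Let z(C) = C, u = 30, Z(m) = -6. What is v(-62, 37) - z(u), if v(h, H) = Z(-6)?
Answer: -36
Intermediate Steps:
v(h, H) = -6
v(-62, 37) - z(u) = -6 - 1*30 = -6 - 30 = -36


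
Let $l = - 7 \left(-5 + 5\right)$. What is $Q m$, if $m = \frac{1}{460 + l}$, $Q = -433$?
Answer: $- \frac{433}{460} \approx -0.9413$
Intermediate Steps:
$l = 0$ ($l = \left(-7\right) 0 = 0$)
$m = \frac{1}{460}$ ($m = \frac{1}{460 + 0} = \frac{1}{460} \approx 0.0021739$)
$Q m = \left(-433\right) \frac{1}{460} = - \frac{433}{460}$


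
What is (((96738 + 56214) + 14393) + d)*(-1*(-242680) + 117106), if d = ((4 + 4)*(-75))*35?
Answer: 52652882170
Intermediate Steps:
d = -21000 (d = (8*(-75))*35 = -600*35 = -21000)
(((96738 + 56214) + 14393) + d)*(-1*(-242680) + 117106) = (((96738 + 56214) + 14393) - 21000)*(-1*(-242680) + 117106) = ((152952 + 14393) - 21000)*(242680 + 117106) = (167345 - 21000)*359786 = 146345*359786 = 52652882170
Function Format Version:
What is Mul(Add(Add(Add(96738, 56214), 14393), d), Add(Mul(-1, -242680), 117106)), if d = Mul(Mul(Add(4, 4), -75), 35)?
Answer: 52652882170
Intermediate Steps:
d = -21000 (d = Mul(Mul(8, -75), 35) = Mul(-600, 35) = -21000)
Mul(Add(Add(Add(96738, 56214), 14393), d), Add(Mul(-1, -242680), 117106)) = Mul(Add(Add(Add(96738, 56214), 14393), -21000), Add(Mul(-1, -242680), 117106)) = Mul(Add(Add(152952, 14393), -21000), Add(242680, 117106)) = Mul(Add(167345, -21000), 359786) = Mul(146345, 359786) = 52652882170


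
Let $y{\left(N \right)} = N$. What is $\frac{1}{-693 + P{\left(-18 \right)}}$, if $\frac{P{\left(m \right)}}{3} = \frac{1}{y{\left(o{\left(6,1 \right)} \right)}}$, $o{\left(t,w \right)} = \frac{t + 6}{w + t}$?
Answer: $- \frac{4}{2765} \approx -0.0014467$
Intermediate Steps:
$o{\left(t,w \right)} = \frac{6 + t}{t + w}$
$P{\left(m \right)} = \frac{7}{4}$ ($P{\left(m \right)} = \frac{3}{\frac{1}{6 + 1} \left(6 + 6\right)} = \frac{3}{\frac{1}{7} \cdot 12} = \frac{3}{\frac{12}{7}} = 3 \cdot \frac{7}{12} = \frac{7}{4}$)
$\frac{1}{-693 + P{\left(-18 \right)}} = \frac{1}{-693 + \frac{7}{4}} = \frac{1}{- \frac{2765}{4}} = - \frac{4}{2765}$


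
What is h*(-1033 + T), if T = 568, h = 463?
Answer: -215295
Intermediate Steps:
h*(-1033 + T) = 463*(-1033 + 568) = 463*(-465) = -215295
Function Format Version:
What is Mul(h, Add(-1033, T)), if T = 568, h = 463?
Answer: -215295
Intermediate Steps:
Mul(h, Add(-1033, T)) = Mul(463, Add(-1033, 568)) = Mul(463, -465) = -215295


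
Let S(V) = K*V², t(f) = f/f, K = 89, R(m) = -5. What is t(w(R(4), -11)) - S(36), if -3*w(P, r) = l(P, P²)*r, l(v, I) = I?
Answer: -115343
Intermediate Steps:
w(P, r) = -r*P²/3 (w(P, r) = -P²*r/3 = -r*P²/3)
t(f) = 1
S(V) = 89*V²
t(w(R(4), -11)) - S(36) = 1 - 89*36² = 1 - 89*1296 = 1 - 1*115344 = 1 - 115344 = -115343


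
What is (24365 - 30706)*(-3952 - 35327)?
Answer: 249068139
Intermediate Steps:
(24365 - 30706)*(-3952 - 35327) = -6341*(-39279) = 249068139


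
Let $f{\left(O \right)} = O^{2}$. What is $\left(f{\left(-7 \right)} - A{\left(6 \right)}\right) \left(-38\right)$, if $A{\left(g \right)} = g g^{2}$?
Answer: $6346$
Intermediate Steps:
$A{\left(g \right)} = g^{3}$
$\left(f{\left(-7 \right)} - A{\left(6 \right)}\right) \left(-38\right) = \left(\left(-7\right)^{2} - 6^{3}\right) \left(-38\right) = \left(49 - 216\right) \left(-38\right) = \left(-167\right) \left(-38\right) = 6346$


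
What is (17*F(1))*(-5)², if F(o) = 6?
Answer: 2550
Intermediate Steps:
(17*F(1))*(-5)² = (17*6)*(-5)² = 102*25 = 2550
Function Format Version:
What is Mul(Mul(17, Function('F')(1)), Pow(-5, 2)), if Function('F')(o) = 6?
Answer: 2550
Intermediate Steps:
Mul(Mul(17, Function('F')(1)), Pow(-5, 2)) = Mul(Mul(17, 6), Pow(-5, 2)) = Mul(102, 25) = 2550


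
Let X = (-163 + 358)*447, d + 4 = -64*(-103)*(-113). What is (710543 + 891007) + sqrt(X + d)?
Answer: 1601550 + I*sqrt(657735) ≈ 1.6016e+6 + 811.01*I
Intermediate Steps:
d = -744900 (d = -4 - 64*(-103)*(-113) = -4 + 6592*(-113) = -4 - 744896 = -744900)
X = 87165 (X = 195*447 = 87165)
(710543 + 891007) + sqrt(X + d) = (710543 + 891007) + sqrt(87165 - 744900) = 1601550 + sqrt(-657735) = 1601550 + I*sqrt(657735)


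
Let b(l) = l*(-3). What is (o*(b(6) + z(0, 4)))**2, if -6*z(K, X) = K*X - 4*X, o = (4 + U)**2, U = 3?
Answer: 5080516/9 ≈ 5.6450e+5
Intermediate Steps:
b(l) = -3*l
o = 49 (o = (4 + 3)**2 = 7**2 = 49)
z(K, X) = 2*X/3 - K*X/6 (z(K, X) = -(K*X - 4*X)/6 = -(-4*X + K*X)/6 = 2*X/3 - K*X/6)
(o*(b(6) + z(0, 4)))**2 = (49*(-3*6 + (1/6)*4*(4 - 1*0)))**2 = (49*(-18 + (1/6)*4*(4 + 0)))**2 = (49*(-18 + (1/6)*4*4))**2 = (49*(-18 + 8/3))**2 = (49*(-46/3))**2 = (-2254/3)**2 = 5080516/9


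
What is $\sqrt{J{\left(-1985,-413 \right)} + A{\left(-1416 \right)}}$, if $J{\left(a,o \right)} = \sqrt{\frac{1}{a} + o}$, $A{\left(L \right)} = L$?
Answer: $\frac{\sqrt{-5579358600 + 1985 i \sqrt{1627314910}}}{1985} \approx 0.27002 + 37.631 i$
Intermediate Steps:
$J{\left(a,o \right)} = \sqrt{o + \frac{1}{a}}$
$\sqrt{J{\left(-1985,-413 \right)} + A{\left(-1416 \right)}} = \sqrt{\sqrt{-413 + \frac{1}{-1985}} - 1416} = \sqrt{\sqrt{-413 - \frac{1}{1985}} - 1416} = \sqrt{\sqrt{- \frac{819806}{1985}} - 1416} = \sqrt{\frac{i \sqrt{1627314910}}{1985} - 1416} = \sqrt{-1416 + \frac{i \sqrt{1627314910}}{1985}}$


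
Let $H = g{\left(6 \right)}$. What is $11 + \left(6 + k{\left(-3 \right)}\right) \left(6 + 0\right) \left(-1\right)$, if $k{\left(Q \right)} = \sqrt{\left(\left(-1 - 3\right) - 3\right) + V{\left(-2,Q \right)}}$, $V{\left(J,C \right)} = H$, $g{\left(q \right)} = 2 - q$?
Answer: $-25 - 6 i \sqrt{11} \approx -25.0 - 19.9 i$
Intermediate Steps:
$H = -4$ ($H = 2 - 6 = -4$)
$V{\left(J,C \right)} = -4$
$k{\left(Q \right)} = i \sqrt{11}$ ($k{\left(Q \right)} = \sqrt{\left(\left(-1 - 3\right) - 3\right) - 4} = \sqrt{\left(-4 - 3\right) - 4} = \sqrt{-7 - 4} = \sqrt{-11} = i \sqrt{11}$)
$11 + \left(6 + k{\left(-3 \right)}\right) \left(6 + 0\right) \left(-1\right) = 11 + \left(6 + i \sqrt{11}\right) \left(6 + 0\right) \left(-1\right) = 11 + \left(6 + i \sqrt{11}\right) 6 \left(-1\right) = 11 + \left(36 + 6 i \sqrt{11}\right) \left(-1\right) = 11 - \left(36 + 6 i \sqrt{11}\right) = -25 - 6 i \sqrt{11}$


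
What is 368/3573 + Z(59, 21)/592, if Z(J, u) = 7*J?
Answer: 1693505/2115216 ≈ 0.80063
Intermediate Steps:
368/3573 + Z(59, 21)/592 = 368/3573 + (7*59)/592 = 368*(1/3573) + 413*(1/592) = 368/3573 + 413/592 = 1693505/2115216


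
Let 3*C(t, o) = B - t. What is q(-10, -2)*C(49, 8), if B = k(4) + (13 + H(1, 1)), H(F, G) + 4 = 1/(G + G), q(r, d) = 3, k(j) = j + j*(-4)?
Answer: -103/2 ≈ -51.500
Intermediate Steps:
k(j) = -3*j (k(j) = j - 4*j = -3*j)
H(F, G) = -4 + 1/(2*G) (H(F, G) = -4 + 1/(G + G) = -4 + 1/(2*G))
B = -5/2 (B = -3*4 + (13 + (-4 + (½)/1)) = -12 + (13 + (-4 + (½)*1)) = -12 + (13 + (-4 + ½)) = -12 + (13 - 7/2) = -12 + 19/2 = -5/2 ≈ -2.5000)
C(t, o) = -⅚ - t/3 (C(t, o) = (-5/2 - t)/3 = -⅚ - t/3)
q(-10, -2)*C(49, 8) = 3*(-⅚ - ⅓*49) = 3*(-⅚ - 49/3) = 3*(-103/6) = -103/2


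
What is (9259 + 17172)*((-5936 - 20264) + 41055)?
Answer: 392632505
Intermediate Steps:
(9259 + 17172)*((-5936 - 20264) + 41055) = 26431*(-26200 + 41055) = 26431*14855 = 392632505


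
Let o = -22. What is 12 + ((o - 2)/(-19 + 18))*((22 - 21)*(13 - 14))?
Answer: -12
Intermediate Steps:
12 + ((o - 2)/(-19 + 18))*((22 - 21)*(13 - 14)) = 12 + ((-22 - 2)/(-19 + 18))*((22 - 21)*(13 - 14)) = 12 + (-24/(-1))*(1*(-1)) = 12 - 24*(-1)*(-1) = 12 + 24*(-1) = 12 - 24 = -12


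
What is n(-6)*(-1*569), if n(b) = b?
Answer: 3414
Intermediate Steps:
n(-6)*(-1*569) = -(-6)*569 = -6*(-569) = 3414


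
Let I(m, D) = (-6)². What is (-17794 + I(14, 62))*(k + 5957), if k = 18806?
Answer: -439741354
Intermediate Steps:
I(m, D) = 36
(-17794 + I(14, 62))*(k + 5957) = (-17794 + 36)*(18806 + 5957) = -17758*24763 = -439741354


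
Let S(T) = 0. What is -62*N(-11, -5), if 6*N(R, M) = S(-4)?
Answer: 0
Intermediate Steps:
N(R, M) = 0 (N(R, M) = (⅙)*0 = 0)
-62*N(-11, -5) = -62*0 = 0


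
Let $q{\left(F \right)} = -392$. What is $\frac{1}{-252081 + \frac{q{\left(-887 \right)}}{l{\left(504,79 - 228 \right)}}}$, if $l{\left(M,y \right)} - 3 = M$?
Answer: $- \frac{507}{127805459} \approx -3.967 \cdot 10^{-6}$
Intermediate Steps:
$l{\left(M,y \right)} = 3 + M$
$\frac{1}{-252081 + \frac{q{\left(-887 \right)}}{l{\left(504,79 - 228 \right)}}} = \frac{1}{-252081 - \frac{392}{3 + 504}} = \frac{1}{-252081 - \frac{392}{507}} = \frac{1}{- \frac{127805459}{507}} = - \frac{507}{127805459}$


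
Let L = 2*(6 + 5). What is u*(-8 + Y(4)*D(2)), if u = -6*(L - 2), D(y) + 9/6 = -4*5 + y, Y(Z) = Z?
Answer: 10320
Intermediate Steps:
L = 22 (L = 2*11 = 22)
D(y) = -43/2 + y (D(y) = -3/2 + (-4*5 + y) = -3/2 + (-20 + y) = -43/2 + y)
u = -120 (u = -6*(22 - 2) = -6*20 = -120)
u*(-8 + Y(4)*D(2)) = -120*(-8 + 4*(-43/2 + 2)) = -120*(-8 + 4*(-39/2)) = -120*(-8 - 78) = -120*(-86) = 10320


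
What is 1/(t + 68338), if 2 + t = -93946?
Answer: -1/25610 ≈ -3.9047e-5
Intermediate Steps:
t = -93948 (t = -2 - 93946 = -93948)
1/(t + 68338) = 1/(-93948 + 68338) = 1/(-25610) = -1/25610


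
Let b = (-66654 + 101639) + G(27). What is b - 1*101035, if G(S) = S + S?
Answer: -65996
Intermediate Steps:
G(S) = 2*S
b = 35039 (b = (-66654 + 101639) + 2*27 = 34985 + 54 = 35039)
b - 1*101035 = 35039 - 1*101035 = 35039 - 101035 = -65996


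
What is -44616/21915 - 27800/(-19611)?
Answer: -29525264/47752785 ≈ -0.61829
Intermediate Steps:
-44616/21915 - 27800/(-19611) = -44616*1/21915 - 27800*(-1/19611) = -14872/7305 + 27800/19611 = -29525264/47752785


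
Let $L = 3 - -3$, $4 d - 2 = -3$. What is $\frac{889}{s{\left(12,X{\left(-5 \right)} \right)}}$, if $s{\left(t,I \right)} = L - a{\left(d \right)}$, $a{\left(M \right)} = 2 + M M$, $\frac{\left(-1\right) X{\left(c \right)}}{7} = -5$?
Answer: $\frac{2032}{9} \approx 225.78$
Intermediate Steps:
$X{\left(c \right)} = 35$ ($X{\left(c \right)} = \left(-7\right) \left(-5\right) = 35$)
$d = - \frac{1}{4}$ ($d = \frac{1}{2} + \frac{1}{4} \left(-3\right) = \frac{1}{2} - \frac{3}{4} = - \frac{1}{4} \approx -0.25$)
$a{\left(M \right)} = 2 + M^{2}$
$L = 6$ ($L = 3 + 3 = 6$)
$s{\left(t,I \right)} = \frac{63}{16}$ ($s{\left(t,I \right)} = 6 - \left(2 + \left(- \frac{1}{4}\right)^{2}\right) = 6 - \left(2 + \frac{1}{16}\right) = 6 - \frac{33}{16} = \frac{63}{16}$)
$\frac{889}{s{\left(12,X{\left(-5 \right)} \right)}} = \frac{889}{\frac{63}{16}} = 889 \cdot \frac{16}{63} = \frac{2032}{9}$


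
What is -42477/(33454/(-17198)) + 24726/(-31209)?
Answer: 3799659034435/174010981 ≈ 21836.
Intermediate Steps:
-42477/(33454/(-17198)) + 24726/(-31209) = -42477/(33454*(-1/17198)) + 24726*(-1/31209) = -42477/(-16727/8599) - 8242/10403 = -42477*(-8599/16727) - 8242/10403 = 365259723/16727 - 8242/10403 = 3799659034435/174010981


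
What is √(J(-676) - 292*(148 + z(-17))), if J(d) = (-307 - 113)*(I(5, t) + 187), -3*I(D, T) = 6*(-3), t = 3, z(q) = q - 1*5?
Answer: 2*I*√29463 ≈ 343.3*I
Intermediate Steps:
z(q) = -5 + q (z(q) = q - 5 = -5 + q)
I(D, T) = 6 (I(D, T) = -2*(-3) = -⅓*(-18) = 6)
J(d) = -81060 (J(d) = (-307 - 113)*(6 + 187) = -420*193 = -81060)
√(J(-676) - 292*(148 + z(-17))) = √(-81060 - 292*(148 + (-5 - 17))) = √(-81060 - 292*(148 - 22)) = √(-81060 - 292*126) = √(-81060 - 36792) = √(-117852) = 2*I*√29463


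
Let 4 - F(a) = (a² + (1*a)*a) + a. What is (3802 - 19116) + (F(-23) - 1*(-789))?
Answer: -15556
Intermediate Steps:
F(a) = 4 - a - 2*a² (F(a) = 4 - ((a² + (1*a)*a) + a) = 4 - ((a² + a*a) + a) = 4 - ((a² + a²) + a) = 4 - (2*a² + a) = 4 - (a + 2*a²) = 4 + (-a - 2*a²) = 4 - a - 2*a²)
(3802 - 19116) + (F(-23) - 1*(-789)) = (3802 - 19116) + ((4 - 1*(-23) - 2*(-23)²) - 1*(-789)) = -15314 + ((4 + 23 - 2*529) + 789) = -15314 + ((4 + 23 - 1058) + 789) = -15314 + (-1031 + 789) = -15314 - 242 = -15556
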